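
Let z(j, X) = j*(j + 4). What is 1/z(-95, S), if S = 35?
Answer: 1/8645 ≈ 0.00011567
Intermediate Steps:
z(j, X) = j*(4 + j)
1/z(-95, S) = 1/(-95*(4 - 95)) = 1/(-95*(-91)) = 1/8645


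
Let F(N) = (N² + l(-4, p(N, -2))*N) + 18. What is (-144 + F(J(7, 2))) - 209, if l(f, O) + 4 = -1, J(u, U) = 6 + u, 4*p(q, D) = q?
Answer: -231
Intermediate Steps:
p(q, D) = q/4
l(f, O) = -5 (l(f, O) = -4 - 1 = -5)
F(N) = 18 + N² - 5*N (F(N) = (N² - 5*N) + 18 = 18 + N² - 5*N)
(-144 + F(J(7, 2))) - 209 = (-144 + (18 + (6 + 7)² - 5*(6 + 7))) - 209 = (-144 + (18 + 13² - 5*13)) - 209 = (-144 + (18 + 169 - 65)) - 209 = (-144 + 122) - 209 = -22 - 209 = -231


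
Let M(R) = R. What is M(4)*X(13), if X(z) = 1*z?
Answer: 52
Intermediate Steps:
X(z) = z
M(4)*X(13) = 4*13 = 52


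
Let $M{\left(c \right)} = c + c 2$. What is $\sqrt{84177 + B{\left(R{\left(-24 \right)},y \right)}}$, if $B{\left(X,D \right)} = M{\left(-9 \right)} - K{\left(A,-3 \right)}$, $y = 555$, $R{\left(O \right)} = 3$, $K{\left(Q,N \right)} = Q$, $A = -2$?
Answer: $2 \sqrt{21038} \approx 290.09$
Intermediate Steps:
$M{\left(c \right)} = 3 c$ ($M{\left(c \right)} = c + 2 c = 3 c$)
$B{\left(X,D \right)} = -25$ ($B{\left(X,D \right)} = 3 \left(-9\right) - -2 = -27 + 2 = -25$)
$\sqrt{84177 + B{\left(R{\left(-24 \right)},y \right)}} = \sqrt{84177 - 25} = \sqrt{84152} = 2 \sqrt{21038}$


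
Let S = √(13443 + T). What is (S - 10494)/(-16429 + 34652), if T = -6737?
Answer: -10494/18223 + √6706/18223 ≈ -0.57137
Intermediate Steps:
S = √6706 (S = √(13443 - 6737) = √6706 ≈ 81.890)
(S - 10494)/(-16429 + 34652) = (√6706 - 10494)/(-16429 + 34652) = (-10494 + √6706)/18223 = (-10494 + √6706)*(1/18223) = -10494/18223 + √6706/18223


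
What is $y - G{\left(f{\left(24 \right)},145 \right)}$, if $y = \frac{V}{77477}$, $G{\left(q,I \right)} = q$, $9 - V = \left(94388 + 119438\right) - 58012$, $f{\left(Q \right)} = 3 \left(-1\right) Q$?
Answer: $\frac{5422539}{77477} \approx 69.989$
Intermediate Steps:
$f{\left(Q \right)} = - 3 Q$
$V = -155805$ ($V = 9 - \left(\left(94388 + 119438\right) - 58012\right) = 9 - \left(213826 - 58012\right) = 9 - 155814 = -155805$)
$y = - \frac{155805}{77477} \approx -2.011$
$y - G{\left(f{\left(24 \right)},145 \right)} = - \frac{155805}{77477} - \left(-3\right) 24 = - \frac{155805}{77477} - -72 = - \frac{155805}{77477} + 72 = \frac{5422539}{77477}$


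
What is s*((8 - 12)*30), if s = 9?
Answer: -1080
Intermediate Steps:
s*((8 - 12)*30) = 9*((8 - 12)*30) = 9*(-4*30) = 9*(-120) = -1080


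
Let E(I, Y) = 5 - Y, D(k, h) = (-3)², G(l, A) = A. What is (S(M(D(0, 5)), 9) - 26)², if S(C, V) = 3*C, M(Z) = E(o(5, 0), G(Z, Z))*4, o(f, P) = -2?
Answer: 5476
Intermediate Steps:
D(k, h) = 9
M(Z) = 20 - 4*Z (M(Z) = (5 - Z)*4 = 20 - 4*Z)
(S(M(D(0, 5)), 9) - 26)² = (3*(20 - 4*9) - 26)² = (3*(20 - 36) - 26)² = (3*(-16) - 26)² = (-48 - 26)² = (-74)² = 5476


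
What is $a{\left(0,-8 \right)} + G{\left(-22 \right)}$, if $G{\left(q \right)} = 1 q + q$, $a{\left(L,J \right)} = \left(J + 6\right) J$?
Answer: $-28$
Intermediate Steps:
$a{\left(L,J \right)} = J \left(6 + J\right)$ ($a{\left(L,J \right)} = \left(6 + J\right) J = J \left(6 + J\right)$)
$G{\left(q \right)} = 2 q$ ($G{\left(q \right)} = q + q = 2 q$)
$a{\left(0,-8 \right)} + G{\left(-22 \right)} = - 8 \left(6 - 8\right) + 2 \left(-22\right) = \left(-8\right) \left(-2\right) - 44 = 16 - 44 = -28$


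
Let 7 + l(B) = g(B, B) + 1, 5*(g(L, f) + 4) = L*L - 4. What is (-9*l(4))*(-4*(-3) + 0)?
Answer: 4104/5 ≈ 820.80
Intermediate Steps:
g(L, f) = -24/5 + L**2/5 (g(L, f) = -4 + (L*L - 4)/5 = -4 + (L**2 - 4)/5 = -4 + (-4 + L**2)/5 = -4 + (-4/5 + L**2/5) = -24/5 + L**2/5)
l(B) = -54/5 + B**2/5 (l(B) = -7 + ((-24/5 + B**2/5) + 1) = -7 + (-19/5 + B**2/5) = -54/5 + B**2/5)
(-9*l(4))*(-4*(-3) + 0) = (-9*(-54/5 + (1/5)*4**2))*(-4*(-3) + 0) = (-9*(-54/5 + (1/5)*16))*(12 + 0) = -9*(-54/5 + 16/5)*12 = -9*(-38/5)*12 = (342/5)*12 = 4104/5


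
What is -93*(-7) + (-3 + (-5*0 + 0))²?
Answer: 660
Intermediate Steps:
-93*(-7) + (-3 + (-5*0 + 0))² = 651 + (-3 + (0 + 0))² = 651 + (-3 + 0)² = 651 + (-3)² = 651 + 9 = 660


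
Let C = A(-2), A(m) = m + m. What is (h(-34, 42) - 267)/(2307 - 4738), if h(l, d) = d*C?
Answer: 435/2431 ≈ 0.17894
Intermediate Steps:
A(m) = 2*m
C = -4 (C = 2*(-2) = -4)
h(l, d) = -4*d (h(l, d) = d*(-4) = -4*d)
(h(-34, 42) - 267)/(2307 - 4738) = (-4*42 - 267)/(2307 - 4738) = (-168 - 267)/(-2431) = -435*(-1/2431) = 435/2431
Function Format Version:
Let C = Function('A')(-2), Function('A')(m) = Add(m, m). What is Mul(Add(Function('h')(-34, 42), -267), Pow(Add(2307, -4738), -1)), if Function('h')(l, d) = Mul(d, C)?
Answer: Rational(435, 2431) ≈ 0.17894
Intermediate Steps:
Function('A')(m) = Mul(2, m)
C = -4 (C = Mul(2, -2) = -4)
Function('h')(l, d) = Mul(-4, d) (Function('h')(l, d) = Mul(d, -4) = Mul(-4, d))
Mul(Add(Function('h')(-34, 42), -267), Pow(Add(2307, -4738), -1)) = Mul(Add(Mul(-4, 42), -267), Pow(Add(2307, -4738), -1)) = Mul(Add(-168, -267), Pow(-2431, -1)) = Mul(-435, Rational(-1, 2431)) = Rational(435, 2431)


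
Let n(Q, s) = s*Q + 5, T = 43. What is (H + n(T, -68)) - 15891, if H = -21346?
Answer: -40156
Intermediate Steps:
n(Q, s) = 5 + Q*s (n(Q, s) = Q*s + 5 = 5 + Q*s)
(H + n(T, -68)) - 15891 = (-21346 + (5 + 43*(-68))) - 15891 = (-21346 + (5 - 2924)) - 15891 = (-21346 - 2919) - 15891 = -24265 - 15891 = -40156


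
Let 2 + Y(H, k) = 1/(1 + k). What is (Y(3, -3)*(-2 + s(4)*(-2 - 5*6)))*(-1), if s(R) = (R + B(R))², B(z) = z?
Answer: -5125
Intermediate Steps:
Y(H, k) = -2 + 1/(1 + k)
s(R) = 4*R² (s(R) = (R + R)² = (2*R)² = 4*R²)
(Y(3, -3)*(-2 + s(4)*(-2 - 5*6)))*(-1) = (((-1 - 2*(-3))/(1 - 3))*(-2 + (4*4²)*(-2 - 5*6)))*(-1) = (((-1 + 6)/(-2))*(-2 + (4*16)*(-2 - 30)))*(-1) = ((-½*5)*(-2 + 64*(-32)))*(-1) = -5*(-2 - 2048)/2*(-1) = -5/2*(-2050)*(-1) = 5125*(-1) = -5125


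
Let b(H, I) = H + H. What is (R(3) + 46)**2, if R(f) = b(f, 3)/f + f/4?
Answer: 38025/16 ≈ 2376.6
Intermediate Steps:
b(H, I) = 2*H
R(f) = 2 + f/4 (R(f) = (2*f)/f + f/4 = 2 + f*(1/4) = 2 + f/4)
(R(3) + 46)**2 = ((2 + (1/4)*3) + 46)**2 = ((2 + 3/4) + 46)**2 = (11/4 + 46)**2 = (195/4)**2 = 38025/16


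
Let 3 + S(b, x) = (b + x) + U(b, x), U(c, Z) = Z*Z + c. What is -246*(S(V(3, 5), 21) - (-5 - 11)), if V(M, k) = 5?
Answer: -119310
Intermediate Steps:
U(c, Z) = c + Z² (U(c, Z) = Z² + c = c + Z²)
S(b, x) = -3 + x + x² + 2*b (S(b, x) = -3 + ((b + x) + (b + x²)) = -3 + (x + x² + 2*b) = -3 + x + x² + 2*b)
-246*(S(V(3, 5), 21) - (-5 - 11)) = -246*((-3 + 21 + 21² + 2*5) - (-5 - 11)) = -246*((-3 + 21 + 441 + 10) - 1*(-16)) = -246*(469 + 16) = -246*485 = -119310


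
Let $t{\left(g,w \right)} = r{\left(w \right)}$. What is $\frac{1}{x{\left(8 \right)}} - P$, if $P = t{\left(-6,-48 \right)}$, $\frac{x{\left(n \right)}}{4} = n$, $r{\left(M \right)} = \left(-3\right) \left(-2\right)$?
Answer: $- \frac{191}{32} \approx -5.9688$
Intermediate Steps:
$r{\left(M \right)} = 6$
$x{\left(n \right)} = 4 n$
$t{\left(g,w \right)} = 6$
$P = 6$
$\frac{1}{x{\left(8 \right)}} - P = \frac{1}{4 \cdot 8} - 6 = \frac{1}{32} - 6 = - \frac{191}{32}$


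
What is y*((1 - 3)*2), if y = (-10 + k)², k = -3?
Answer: -676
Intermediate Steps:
y = 169 (y = (-10 - 3)² = (-13)² = 169)
y*((1 - 3)*2) = 169*((1 - 3)*2) = 169*(-2*2) = 169*(-4) = -676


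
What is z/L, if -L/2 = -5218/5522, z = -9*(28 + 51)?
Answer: -1963071/5218 ≈ -376.21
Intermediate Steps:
z = -711 (z = -9*79 = -711)
L = 5218/2761 (L = -(-10436)/5522 = -2*(-2609/2761) = 5218/2761 ≈ 1.8899)
z/L = -711/5218/2761 = -711*2761/5218 = -1963071/5218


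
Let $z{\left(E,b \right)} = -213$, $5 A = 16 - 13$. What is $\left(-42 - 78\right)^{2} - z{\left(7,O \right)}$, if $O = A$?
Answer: $14613$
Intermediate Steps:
$A = \frac{3}{5}$ ($A = \frac{16 - 13}{5} = \frac{1}{5} \cdot 3 = \frac{3}{5} \approx 0.6$)
$O = \frac{3}{5} \approx 0.6$
$\left(-42 - 78\right)^{2} - z{\left(7,O \right)} = \left(-42 - 78\right)^{2} - -213 = \left(-120\right)^{2} + 213 = 14400 + 213 = 14613$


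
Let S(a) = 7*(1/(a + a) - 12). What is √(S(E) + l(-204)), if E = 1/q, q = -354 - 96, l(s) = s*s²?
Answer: I*√8491323 ≈ 2914.0*I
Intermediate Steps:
l(s) = s³
q = -450
E = -1/450 (E = 1/(-450) = -1/450 ≈ -0.0022222)
S(a) = -84 + 7/(2*a) (S(a) = 7*(1/(2*a) - 12) = 7*(-12 + 1/(2*a)) = -84 + 7/(2*a))
√(S(E) + l(-204)) = √((-84 + 7/(2*(-1/450))) + (-204)³) = √((-84 + (7/2)*(-450)) - 8489664) = √((-84 - 1575) - 8489664) = √(-1659 - 8489664) = √(-8491323) = I*√8491323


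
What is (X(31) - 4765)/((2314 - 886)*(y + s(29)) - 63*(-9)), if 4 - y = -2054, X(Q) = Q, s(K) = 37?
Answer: -1578/997409 ≈ -0.0015821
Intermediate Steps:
y = 2058 (y = 4 - 1*(-2054) = 4 + 2054 = 2058)
(X(31) - 4765)/((2314 - 886)*(y + s(29)) - 63*(-9)) = (31 - 4765)/((2314 - 886)*(2058 + 37) - 63*(-9)) = -4734/(1428*2095 + 567) = -4734/(2991660 + 567) = -4734/2992227 = -4734*1/2992227 = -1578/997409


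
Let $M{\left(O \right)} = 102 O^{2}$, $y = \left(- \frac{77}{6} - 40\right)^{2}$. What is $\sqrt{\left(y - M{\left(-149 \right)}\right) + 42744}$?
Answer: $\frac{i \sqrt{79882799}}{6} \approx 1489.6 i$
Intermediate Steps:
$y = \frac{100489}{36}$ ($y = \left(\left(-77\right) \frac{1}{6} - 40\right)^{2} = \left(- \frac{77}{6} - 40\right)^{2} = \left(- \frac{317}{6}\right)^{2} = \frac{100489}{36} \approx 2791.4$)
$\sqrt{\left(y - M{\left(-149 \right)}\right) + 42744} = \sqrt{\left(\frac{100489}{36} - 102 \left(-149\right)^{2}\right) + 42744} = \sqrt{\left(\frac{100489}{36} - 102 \cdot 22201\right) + 42744} = \sqrt{\left(\frac{100489}{36} - 2264502\right) + 42744} = \sqrt{- \frac{81421583}{36} + 42744} = \sqrt{- \frac{79882799}{36}} = \frac{i \sqrt{79882799}}{6}$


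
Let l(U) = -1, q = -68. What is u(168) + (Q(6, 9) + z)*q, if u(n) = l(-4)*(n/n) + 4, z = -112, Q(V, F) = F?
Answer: 7007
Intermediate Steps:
u(n) = 3 (u(n) = -n/n + 4 = -1*1 + 4 = -1 + 4 = 3)
u(168) + (Q(6, 9) + z)*q = 3 + (9 - 112)*(-68) = 3 - 103*(-68) = 3 + 7004 = 7007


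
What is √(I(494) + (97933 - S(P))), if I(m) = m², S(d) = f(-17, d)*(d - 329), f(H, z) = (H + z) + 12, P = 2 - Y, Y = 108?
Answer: 2*√73421 ≈ 541.93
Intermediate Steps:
P = -106 (P = 2 - 1*108 = 2 - 108 = -106)
f(H, z) = 12 + H + z
S(d) = (-329 + d)*(-5 + d) (S(d) = (12 - 17 + d)*(d - 329) = (-5 + d)*(-329 + d) = (-329 + d)*(-5 + d))
√(I(494) + (97933 - S(P))) = √(494² + (97933 - (-329 - 106)*(-5 - 106))) = √(244036 + (97933 - (-435)*(-111))) = √(244036 + (97933 - 1*48285)) = √(244036 + (97933 - 48285)) = √(244036 + 49648) = √293684 = 2*√73421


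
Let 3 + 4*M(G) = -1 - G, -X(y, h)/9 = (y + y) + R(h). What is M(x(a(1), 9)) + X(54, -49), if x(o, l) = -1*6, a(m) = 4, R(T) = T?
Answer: -1061/2 ≈ -530.50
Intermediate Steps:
x(o, l) = -6
X(y, h) = -18*y - 9*h (X(y, h) = -9*((y + y) + h) = -9*(2*y + h) = -9*(h + 2*y) = -18*y - 9*h)
M(G) = -1 - G/4 (M(G) = -¾ + (-1 - G)/4 = -¾ + (-¼ - G/4) = -1 - G/4)
M(x(a(1), 9)) + X(54, -49) = (-1 - ¼*(-6)) + (-18*54 - 9*(-49)) = (-1 + 3/2) + (-972 + 441) = ½ - 531 = -1061/2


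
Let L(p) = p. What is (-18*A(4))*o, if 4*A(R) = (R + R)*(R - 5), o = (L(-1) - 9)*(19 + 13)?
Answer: -11520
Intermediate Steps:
o = -320 (o = (-1 - 9)*(19 + 13) = -10*32 = -320)
A(R) = R*(-5 + R)/2 (A(R) = ((R + R)*(R - 5))/4 = ((2*R)*(-5 + R))/4 = (2*R*(-5 + R))/4 = R*(-5 + R)/2)
(-18*A(4))*o = -9*4*(-5 + 4)*(-320) = -9*4*(-1)*(-320) = -18*(-2)*(-320) = 36*(-320) = -11520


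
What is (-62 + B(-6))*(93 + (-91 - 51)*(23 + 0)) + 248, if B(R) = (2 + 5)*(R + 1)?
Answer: 308029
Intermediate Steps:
B(R) = 7 + 7*R (B(R) = 7*(1 + R) = 7 + 7*R)
(-62 + B(-6))*(93 + (-91 - 51)*(23 + 0)) + 248 = (-62 + (7 + 7*(-6)))*(93 + (-91 - 51)*(23 + 0)) + 248 = (-62 + (7 - 42))*(93 - 142*23) + 248 = (-62 - 35)*(93 - 3266) + 248 = -97*(-3173) + 248 = 307781 + 248 = 308029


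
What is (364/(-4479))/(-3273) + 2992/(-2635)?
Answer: -2580062572/2272263885 ≈ -1.1355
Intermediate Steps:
(364/(-4479))/(-3273) + 2992/(-2635) = (364*(-1/4479))*(-1/3273) + 2992*(-1/2635) = -364/4479*(-1/3273) - 176/155 = 364/14659767 - 176/155 = -2580062572/2272263885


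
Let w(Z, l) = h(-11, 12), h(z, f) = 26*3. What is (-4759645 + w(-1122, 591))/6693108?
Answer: -4759567/6693108 ≈ -0.71111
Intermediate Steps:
h(z, f) = 78
w(Z, l) = 78
(-4759645 + w(-1122, 591))/6693108 = (-4759645 + 78)/6693108 = -4759567*1/6693108 = -4759567/6693108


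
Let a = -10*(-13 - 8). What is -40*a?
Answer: -8400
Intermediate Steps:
a = 210 (a = -10*(-21) = 210)
-40*a = -40*210 = -8400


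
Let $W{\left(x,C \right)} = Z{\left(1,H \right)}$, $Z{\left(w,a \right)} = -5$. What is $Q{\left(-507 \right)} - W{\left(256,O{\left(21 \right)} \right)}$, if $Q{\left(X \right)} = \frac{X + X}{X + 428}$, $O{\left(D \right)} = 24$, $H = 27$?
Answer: $\frac{1409}{79} \approx 17.835$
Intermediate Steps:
$W{\left(x,C \right)} = -5$
$Q{\left(X \right)} = \frac{2 X}{428 + X}$
$Q{\left(-507 \right)} - W{\left(256,O{\left(21 \right)} \right)} = 2 \left(-507\right) \frac{1}{428 - 507} - -5 = 2 \left(-507\right) \frac{1}{-79} + 5 = 2 \left(-507\right) \left(- \frac{1}{79}\right) + 5 = \frac{1014}{79} + 5 = \frac{1409}{79}$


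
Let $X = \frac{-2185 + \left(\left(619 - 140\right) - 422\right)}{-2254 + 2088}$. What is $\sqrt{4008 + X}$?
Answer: $\frac{4 \sqrt{1731214}}{83} \approx 63.41$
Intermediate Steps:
$X = \frac{1064}{83}$ ($X = \frac{-2185 + \left(479 - 422\right)}{-166} = \left(-2185 + 57\right) \left(- \frac{1}{166}\right) = \left(-2128\right) \left(- \frac{1}{166}\right) = \frac{1064}{83} \approx 12.819$)
$\sqrt{4008 + X} = \sqrt{4008 + \frac{1064}{83}} = \sqrt{\frac{333728}{83}} = \frac{4 \sqrt{1731214}}{83}$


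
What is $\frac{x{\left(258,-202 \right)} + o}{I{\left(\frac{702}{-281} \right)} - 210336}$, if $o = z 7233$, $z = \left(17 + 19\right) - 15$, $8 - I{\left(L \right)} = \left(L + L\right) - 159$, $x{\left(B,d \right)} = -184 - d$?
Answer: $- \frac{42686991}{59056085} \approx -0.72282$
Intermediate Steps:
$I{\left(L \right)} = 167 - 2 L$ ($I{\left(L \right)} = 8 - \left(\left(L + L\right) - 159\right) = 8 - \left(2 L - 159\right) = 8 - \left(-159 + 2 L\right) = 167 - 2 L$)
$z = 21$ ($z = 36 - 15 = 21$)
$o = 151893$ ($o = 21 \cdot 7233 = 151893$)
$\frac{x{\left(258,-202 \right)} + o}{I{\left(\frac{702}{-281} \right)} - 210336} = \frac{\left(-184 - -202\right) + 151893}{\left(167 - 2 \frac{702}{-281}\right) - 210336} = \frac{\left(-184 + 202\right) + 151893}{\left(167 - 2 \cdot 702 \left(- \frac{1}{281}\right)\right) - 210336} = \frac{18 + 151893}{\left(167 - - \frac{1404}{281}\right) - 210336} = \frac{151911}{\left(167 + \frac{1404}{281}\right) - 210336} = \frac{151911}{\frac{48331}{281} - 210336} = \frac{151911}{- \frac{59056085}{281}} = 151911 \left(- \frac{281}{59056085}\right) = - \frac{42686991}{59056085}$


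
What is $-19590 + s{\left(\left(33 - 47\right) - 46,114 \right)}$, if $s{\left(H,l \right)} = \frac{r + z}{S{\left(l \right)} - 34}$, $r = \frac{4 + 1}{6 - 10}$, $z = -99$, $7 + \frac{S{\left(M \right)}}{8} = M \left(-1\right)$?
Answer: $- \frac{78516319}{4008} \approx -19590.0$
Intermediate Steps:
$S{\left(M \right)} = -56 - 8 M$ ($S{\left(M \right)} = -56 + 8 M \left(-1\right) = -56 + 8 \left(- M\right) = -56 - 8 M$)
$r = - \frac{5}{4}$ ($r = \frac{5}{-4} = 5 \left(- \frac{1}{4}\right) = - \frac{5}{4} \approx -1.25$)
$s{\left(H,l \right)} = - \frac{401}{4 \left(-90 - 8 l\right)}$ ($s{\left(H,l \right)} = \frac{- \frac{5}{4} - 99}{\left(-56 - 8 l\right) - 34} = - \frac{401}{4 \left(-90 - 8 l\right)}$)
$-19590 + s{\left(\left(33 - 47\right) - 46,114 \right)} = -19590 + \frac{401}{8 \left(45 + 4 \cdot 114\right)} = -19590 + \frac{401}{8 \left(45 + 456\right)} = -19590 + \frac{401}{8 \cdot 501} = -19590 + \frac{401}{8} \cdot \frac{1}{501} = -19590 + \frac{401}{4008} = - \frac{78516319}{4008}$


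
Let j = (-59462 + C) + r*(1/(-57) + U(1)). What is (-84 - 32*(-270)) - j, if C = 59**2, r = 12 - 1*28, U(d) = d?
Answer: 3679505/57 ≈ 64553.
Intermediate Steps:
r = -16 (r = 12 - 28 = -16)
C = 3481
j = -3191813/57 (j = (-59462 + 3481) - 16*(1/(-57) + 1) = -55981 - 16*(-1/57 + 1) = -55981 - 16*56/57 = -55981 - 896/57 = -3191813/57 ≈ -55997.)
(-84 - 32*(-270)) - j = (-84 - 32*(-270)) - 1*(-3191813/57) = (-84 + 8640) + 3191813/57 = 8556 + 3191813/57 = 3679505/57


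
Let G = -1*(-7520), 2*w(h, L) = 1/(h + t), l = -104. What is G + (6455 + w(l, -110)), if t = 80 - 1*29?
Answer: 1481349/106 ≈ 13975.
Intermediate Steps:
t = 51 (t = 80 - 29 = 51)
w(h, L) = 1/(2*(51 + h)) (w(h, L) = 1/(2*(h + 51)) = 1/(2*(51 + h)))
G = 7520
G + (6455 + w(l, -110)) = 7520 + (6455 + 1/(2*(51 - 104))) = 7520 + (6455 + (½)/(-53)) = 7520 + (6455 + (½)*(-1/53)) = 7520 + (6455 - 1/106) = 7520 + 684229/106 = 1481349/106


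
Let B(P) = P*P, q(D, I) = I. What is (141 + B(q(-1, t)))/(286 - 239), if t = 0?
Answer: 3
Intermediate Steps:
B(P) = P²
(141 + B(q(-1, t)))/(286 - 239) = (141 + 0²)/(286 - 239) = (141 + 0)/47 = 141*(1/47) = 3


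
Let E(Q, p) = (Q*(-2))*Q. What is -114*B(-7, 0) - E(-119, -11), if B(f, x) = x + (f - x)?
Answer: 29120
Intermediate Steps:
E(Q, p) = -2*Q² (E(Q, p) = (-2*Q)*Q = -2*Q²)
B(f, x) = f
-114*B(-7, 0) - E(-119, -11) = -114*(-7) - (-2)*(-119)² = 798 - (-2)*14161 = 798 - 1*(-28322) = 798 + 28322 = 29120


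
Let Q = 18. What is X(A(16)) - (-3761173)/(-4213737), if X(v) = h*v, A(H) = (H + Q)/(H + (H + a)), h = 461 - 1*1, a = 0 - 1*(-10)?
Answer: 10957479569/29496159 ≈ 371.49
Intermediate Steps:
a = 10 (a = 0 + 10 = 10)
h = 460 (h = 461 - 1 = 460)
A(H) = (18 + H)/(10 + 2*H) (A(H) = (H + 18)/(H + (H + 10)) = (18 + H)/(H + (10 + H)) = (18 + H)/(10 + 2*H))
X(v) = 460*v
X(A(16)) - (-3761173)/(-4213737) = 460*((18 + 16)/(2*(5 + 16))) - (-3761173)/(-4213737) = 460*((1/2)*34/21) - (-3761173)*(-1)/4213737 = 460*((1/2)*(1/21)*34) - 1*3761173/4213737 = 460*(17/21) - 3761173/4213737 = 7820/21 - 3761173/4213737 = 10957479569/29496159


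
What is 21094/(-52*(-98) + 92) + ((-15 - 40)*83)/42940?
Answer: 44104657/11138636 ≈ 3.9596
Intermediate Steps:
21094/(-52*(-98) + 92) + ((-15 - 40)*83)/42940 = 21094/(5096 + 92) - 55*83*(1/42940) = 21094/5188 - 4565*1/42940 = 21094*(1/5188) - 913/8588 = 10547/2594 - 913/8588 = 44104657/11138636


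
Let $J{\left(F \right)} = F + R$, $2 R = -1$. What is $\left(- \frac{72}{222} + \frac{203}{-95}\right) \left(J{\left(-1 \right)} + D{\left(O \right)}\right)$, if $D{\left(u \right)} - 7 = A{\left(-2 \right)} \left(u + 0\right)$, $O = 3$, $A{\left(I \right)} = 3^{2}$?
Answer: $- \frac{112463}{1406} \approx -79.988$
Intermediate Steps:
$A{\left(I \right)} = 9$
$R = - \frac{1}{2}$ ($R = \frac{1}{2} \left(-1\right) = - \frac{1}{2} \approx -0.5$)
$D{\left(u \right)} = 7 + 9 u$ ($D{\left(u \right)} = 7 + 9 \left(u + 0\right) = 7 + 9 u$)
$J{\left(F \right)} = - \frac{1}{2} + F$ ($J{\left(F \right)} = F - \frac{1}{2} = - \frac{1}{2} + F$)
$\left(- \frac{72}{222} + \frac{203}{-95}\right) \left(J{\left(-1 \right)} + D{\left(O \right)}\right) = \left(- \frac{72}{222} + \frac{203}{-95}\right) \left(\left(- \frac{1}{2} - 1\right) + \left(7 + 9 \cdot 3\right)\right) = \left(\left(-72\right) \frac{1}{222} + 203 \left(- \frac{1}{95}\right)\right) \left(- \frac{3}{2} + \left(7 + 27\right)\right) = \left(- \frac{12}{37} - \frac{203}{95}\right) \left(- \frac{3}{2} + 34\right) = \left(- \frac{8651}{3515}\right) \frac{65}{2} = - \frac{112463}{1406}$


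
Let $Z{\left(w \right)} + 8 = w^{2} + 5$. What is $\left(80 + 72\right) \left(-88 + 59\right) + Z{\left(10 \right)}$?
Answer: $-4311$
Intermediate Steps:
$Z{\left(w \right)} = -3 + w^{2}$ ($Z{\left(w \right)} = -8 + \left(w^{2} + 5\right) = -8 + \left(5 + w^{2}\right) = -3 + w^{2}$)
$\left(80 + 72\right) \left(-88 + 59\right) + Z{\left(10 \right)} = \left(80 + 72\right) \left(-88 + 59\right) - \left(3 - 10^{2}\right) = 152 \left(-29\right) + \left(-3 + 100\right) = -4408 + 97 = -4311$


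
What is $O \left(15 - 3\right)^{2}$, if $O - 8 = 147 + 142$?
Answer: $42768$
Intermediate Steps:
$O = 297$ ($O = 8 + \left(147 + 142\right) = 8 + 289 = 297$)
$O \left(15 - 3\right)^{2} = 297 \left(15 - 3\right)^{2} = 297 \cdot 12^{2} = 297 \cdot 144 = 42768$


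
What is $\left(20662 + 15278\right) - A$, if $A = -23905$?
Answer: $59845$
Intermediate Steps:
$\left(20662 + 15278\right) - A = \left(20662 + 15278\right) - -23905 = 35940 + 23905 = 59845$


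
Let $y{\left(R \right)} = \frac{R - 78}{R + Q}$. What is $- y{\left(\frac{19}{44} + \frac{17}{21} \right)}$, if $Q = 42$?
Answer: $\frac{14185}{7991} \approx 1.7751$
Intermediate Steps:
$y{\left(R \right)} = \frac{-78 + R}{42 + R}$ ($y{\left(R \right)} = \frac{R - 78}{R + 42} = \frac{-78 + R}{42 + R}$)
$- y{\left(\frac{19}{44} + \frac{17}{21} \right)} = - \frac{-78 + \left(\frac{19}{44} + \frac{17}{21}\right)}{42 + \left(\frac{19}{44} + \frac{17}{21}\right)} = - \frac{-78 + \frac{1147}{924}}{42 + \frac{1147}{924}} = - \frac{-70925}{\frac{39955}{924} \cdot 924} = - \frac{924 \left(-70925\right)}{39955 \cdot 924} = \left(-1\right) \left(- \frac{14185}{7991}\right) = \frac{14185}{7991}$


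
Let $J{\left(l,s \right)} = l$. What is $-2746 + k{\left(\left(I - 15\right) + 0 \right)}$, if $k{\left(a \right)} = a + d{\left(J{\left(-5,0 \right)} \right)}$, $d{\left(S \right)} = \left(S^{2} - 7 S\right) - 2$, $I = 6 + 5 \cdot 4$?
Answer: $-2677$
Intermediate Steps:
$I = 26$ ($I = 6 + 20 = 26$)
$d{\left(S \right)} = -2 + S^{2} - 7 S$
$k{\left(a \right)} = 58 + a$ ($k{\left(a \right)} = a - \left(-33 - 25\right) = a + \left(-2 + 25 + 35\right) = a + 58 = 58 + a$)
$-2746 + k{\left(\left(I - 15\right) + 0 \right)} = -2746 + \left(58 + \left(\left(26 - 15\right) + 0\right)\right) = -2746 + \left(58 + \left(11 + 0\right)\right) = -2746 + \left(58 + 11\right) = -2746 + 69 = -2677$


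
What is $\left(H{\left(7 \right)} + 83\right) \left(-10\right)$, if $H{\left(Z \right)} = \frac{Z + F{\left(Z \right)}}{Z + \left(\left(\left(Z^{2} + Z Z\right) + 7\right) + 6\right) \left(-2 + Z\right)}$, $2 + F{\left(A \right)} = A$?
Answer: $- \frac{233290}{281} \approx -830.21$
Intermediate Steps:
$F{\left(A \right)} = -2 + A$
$H{\left(Z \right)} = \frac{-2 + 2 Z}{Z + \left(-2 + Z\right) \left(13 + 2 Z^{2}\right)}$ ($H{\left(Z \right)} = \frac{Z + \left(-2 + Z\right)}{Z + \left(\left(\left(Z^{2} + Z Z\right) + 7\right) + 6\right) \left(-2 + Z\right)} = \frac{-2 + 2 Z}{Z + \left(\left(\left(Z^{2} + Z^{2}\right) + 7\right) + 6\right) \left(-2 + Z\right)} = \frac{-2 + 2 Z}{Z + \left(\left(2 Z^{2} + 7\right) + 6\right) \left(-2 + Z\right)} = \frac{-2 + 2 Z}{Z + \left(\left(7 + 2 Z^{2}\right) + 6\right) \left(-2 + Z\right)} = \frac{-2 + 2 Z}{Z + \left(13 + 2 Z^{2}\right) \left(-2 + Z\right)} = \frac{-2 + 2 Z}{Z + \left(-2 + Z\right) \left(13 + 2 Z^{2}\right)}$)
$\left(H{\left(7 \right)} + 83\right) \left(-10\right) = \left(\frac{-1 + 7}{-13 + 7^{3} - 2 \cdot 7^{2} + 7 \cdot 7} + 83\right) \left(-10\right) = \left(\frac{1}{-13 + 343 - 98 + 49} \cdot 6 + 83\right) \left(-10\right) = \left(\frac{1}{281} \cdot 6 + 83\right) \left(-10\right) = \left(\frac{6}{281} + 83\right) \left(-10\right) = \frac{23329}{281} \left(-10\right) = - \frac{233290}{281}$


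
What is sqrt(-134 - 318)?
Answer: 2*I*sqrt(113) ≈ 21.26*I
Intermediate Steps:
sqrt(-134 - 318) = sqrt(-452) = 2*I*sqrt(113)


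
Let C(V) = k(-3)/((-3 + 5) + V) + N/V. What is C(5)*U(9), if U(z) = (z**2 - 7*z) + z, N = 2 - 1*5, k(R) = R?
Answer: -972/35 ≈ -27.771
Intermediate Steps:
N = -3 (N = 2 - 5 = -3)
U(z) = z**2 - 6*z
C(V) = -3/V - 3/(2 + V) (C(V) = -3/((-3 + 5) + V) - 3/V = -3/(2 + V) - 3/V = -3/V - 3/(2 + V))
C(5)*U(9) = (6*(-1 - 1*5)/(5*(2 + 5)))*(9*(-6 + 9)) = (6*(1/5)*(-1 - 5)/7)*(9*3) = (6*(1/5)*(1/7)*(-6))*27 = -36/35*27 = -972/35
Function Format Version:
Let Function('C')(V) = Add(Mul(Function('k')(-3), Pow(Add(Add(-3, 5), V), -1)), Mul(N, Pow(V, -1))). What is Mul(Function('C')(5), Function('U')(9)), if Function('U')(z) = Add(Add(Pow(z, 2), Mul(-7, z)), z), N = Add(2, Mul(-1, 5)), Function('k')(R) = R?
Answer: Rational(-972, 35) ≈ -27.771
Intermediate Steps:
N = -3 (N = Add(2, -5) = -3)
Function('U')(z) = Add(Pow(z, 2), Mul(-6, z))
Function('C')(V) = Add(Mul(-3, Pow(V, -1)), Mul(-3, Pow(Add(2, V), -1))) (Function('C')(V) = Add(Mul(-3, Pow(Add(Add(-3, 5), V), -1)), Mul(-3, Pow(V, -1))) = Add(Mul(-3, Pow(Add(2, V), -1)), Mul(-3, Pow(V, -1))) = Add(Mul(-3, Pow(V, -1)), Mul(-3, Pow(Add(2, V), -1))))
Mul(Function('C')(5), Function('U')(9)) = Mul(Mul(6, Pow(5, -1), Pow(Add(2, 5), -1), Add(-1, Mul(-1, 5))), Mul(9, Add(-6, 9))) = Mul(Mul(6, Rational(1, 5), Pow(7, -1), Add(-1, -5)), Mul(9, 3)) = Mul(Mul(6, Rational(1, 5), Rational(1, 7), -6), 27) = Mul(Rational(-36, 35), 27) = Rational(-972, 35)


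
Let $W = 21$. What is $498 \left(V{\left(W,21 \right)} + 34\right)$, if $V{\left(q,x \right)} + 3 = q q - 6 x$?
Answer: $172308$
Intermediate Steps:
$V{\left(q,x \right)} = -3 + q^{2} - 6 x$ ($V{\left(q,x \right)} = -3 + \left(q q - 6 x\right) = -3 + \left(q^{2} - 6 x\right) = -3 + q^{2} - 6 x$)
$498 \left(V{\left(W,21 \right)} + 34\right) = 498 \left(\left(-3 + 21^{2} - 126\right) + 34\right) = 498 \left(\left(-3 + 441 - 126\right) + 34\right) = 498 \left(312 + 34\right) = 498 \cdot 346 = 172308$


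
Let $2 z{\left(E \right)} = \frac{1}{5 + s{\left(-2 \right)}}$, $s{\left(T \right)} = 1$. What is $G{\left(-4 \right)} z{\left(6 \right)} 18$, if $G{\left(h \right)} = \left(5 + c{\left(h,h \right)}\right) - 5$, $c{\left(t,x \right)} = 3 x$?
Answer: $-18$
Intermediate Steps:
$z{\left(E \right)} = \frac{1}{12}$ ($z{\left(E \right)} = \frac{1}{2 \left(5 + 1\right)} = \frac{1}{2 \cdot 6} = \frac{1}{2} \cdot \frac{1}{6} = \frac{1}{12}$)
$G{\left(h \right)} = 3 h$ ($G{\left(h \right)} = \left(5 + 3 h\right) - 5 = 3 h$)
$G{\left(-4 \right)} z{\left(6 \right)} 18 = 3 \left(-4\right) \frac{1}{12} \cdot 18 = \left(-12\right) \frac{1}{12} \cdot 18 = \left(-1\right) 18 = -18$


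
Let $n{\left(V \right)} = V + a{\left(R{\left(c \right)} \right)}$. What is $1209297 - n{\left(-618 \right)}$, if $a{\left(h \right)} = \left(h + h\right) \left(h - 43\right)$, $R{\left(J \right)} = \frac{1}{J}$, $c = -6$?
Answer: $\frac{21778211}{18} \approx 1.2099 \cdot 10^{6}$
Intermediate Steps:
$a{\left(h \right)} = 2 h \left(-43 + h\right)$
$n{\left(V \right)} = \frac{259}{18} + V$ ($n{\left(V \right)} = V + \frac{2 \left(-43 + \frac{1}{-6}\right)}{-6} = V + 2 \left(- \frac{1}{6}\right) \left(-43 - \frac{1}{6}\right) = V + 2 \left(- \frac{1}{6}\right) \left(- \frac{259}{6}\right) = V + \frac{259}{18} = \frac{259}{18} + V$)
$1209297 - n{\left(-618 \right)} = 1209297 - \left(\frac{259}{18} - 618\right) = 1209297 - - \frac{10865}{18} = 1209297 + \frac{10865}{18} = \frac{21778211}{18}$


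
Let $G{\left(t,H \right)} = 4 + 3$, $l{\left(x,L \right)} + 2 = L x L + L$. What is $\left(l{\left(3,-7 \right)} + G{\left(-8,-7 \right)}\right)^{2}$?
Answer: $21025$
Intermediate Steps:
$l{\left(x,L \right)} = -2 + L + x L^{2}$ ($l{\left(x,L \right)} = -2 + \left(L x L + L\right) = -2 + \left(x L^{2} + L\right) = -2 + \left(L + x L^{2}\right) = -2 + L + x L^{2}$)
$G{\left(t,H \right)} = 7$
$\left(l{\left(3,-7 \right)} + G{\left(-8,-7 \right)}\right)^{2} = \left(\left(-2 - 7 + 3 \left(-7\right)^{2}\right) + 7\right)^{2} = \left(\left(-2 - 7 + 3 \cdot 49\right) + 7\right)^{2} = \left(\left(-2 - 7 + 147\right) + 7\right)^{2} = \left(138 + 7\right)^{2} = 145^{2} = 21025$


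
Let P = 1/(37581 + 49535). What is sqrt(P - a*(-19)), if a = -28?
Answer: I*sqrt(1009363239869)/43558 ≈ 23.065*I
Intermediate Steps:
P = 1/87116 ≈ 1.1479e-5
sqrt(P - a*(-19)) = sqrt(1/87116 - 1*(-28)*(-19)) = sqrt(1/87116 + 28*(-19)) = sqrt(1/87116 - 532) = sqrt(-46345711/87116) = I*sqrt(1009363239869)/43558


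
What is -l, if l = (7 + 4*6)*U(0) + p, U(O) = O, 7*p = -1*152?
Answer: 152/7 ≈ 21.714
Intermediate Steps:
p = -152/7 (p = (-1*152)/7 = (1/7)*(-152) = -152/7 ≈ -21.714)
l = -152/7 (l = (7 + 4*6)*0 - 152/7 = (7 + 24)*0 - 152/7 = 31*0 - 152/7 = 0 - 152/7 = -152/7 ≈ -21.714)
-l = -1*(-152/7) = 152/7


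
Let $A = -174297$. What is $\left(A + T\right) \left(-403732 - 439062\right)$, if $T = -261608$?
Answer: $367378118570$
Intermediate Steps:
$\left(A + T\right) \left(-403732 - 439062\right) = \left(-174297 - 261608\right) \left(-403732 - 439062\right) = \left(-435905\right) \left(-842794\right) = 367378118570$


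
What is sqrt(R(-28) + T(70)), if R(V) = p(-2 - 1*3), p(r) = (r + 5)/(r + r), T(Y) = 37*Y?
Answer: sqrt(2590) ≈ 50.892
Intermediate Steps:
p(r) = (5 + r)/(2*r) (p(r) = (5 + r)/((2*r)) = (5 + r)*(1/(2*r)) = (5 + r)/(2*r))
R(V) = 0 (R(V) = (5 + (-2 - 1*3))/(2*(-2 - 1*3)) = (5 + (-2 - 3))/(2*(-2 - 3)) = (1/2)*(5 - 5)/(-5) = (1/2)*(-1/5)*0 = 0)
sqrt(R(-28) + T(70)) = sqrt(0 + 37*70) = sqrt(0 + 2590) = sqrt(2590)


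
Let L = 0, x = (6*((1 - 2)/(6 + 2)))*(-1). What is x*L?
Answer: 0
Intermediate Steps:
x = 3/4 (x = (6*(-1/8))*(-1) = -3/4*(-1) = 3/4 ≈ 0.75000)
x*L = (3/4)*0 = 0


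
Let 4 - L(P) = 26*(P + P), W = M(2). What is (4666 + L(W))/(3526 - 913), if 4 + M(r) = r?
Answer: 4774/2613 ≈ 1.8270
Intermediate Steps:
M(r) = -4 + r
W = -2 (W = -4 + 2 = -2)
L(P) = 4 - 52*P (L(P) = 4 - 26*(P + P) = 4 - 26*2*P = 4 - 52*P)
(4666 + L(W))/(3526 - 913) = (4666 + (4 - 52*(-2)))/(3526 - 913) = (4666 + (4 + 104))/2613 = (4666 + 108)*(1/2613) = 4774*(1/2613) = 4774/2613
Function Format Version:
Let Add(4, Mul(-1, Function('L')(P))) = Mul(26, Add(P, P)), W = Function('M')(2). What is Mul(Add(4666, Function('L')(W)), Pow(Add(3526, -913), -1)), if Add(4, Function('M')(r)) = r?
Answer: Rational(4774, 2613) ≈ 1.8270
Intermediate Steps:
Function('M')(r) = Add(-4, r)
W = -2 (W = Add(-4, 2) = -2)
Function('L')(P) = Add(4, Mul(-52, P)) (Function('L')(P) = Add(4, Mul(-1, Mul(26, Add(P, P)))) = Add(4, Mul(-1, Mul(26, Mul(2, P)))) = Add(4, Mul(-1, Mul(52, P))) = Add(4, Mul(-52, P)))
Mul(Add(4666, Function('L')(W)), Pow(Add(3526, -913), -1)) = Mul(Add(4666, Add(4, Mul(-52, -2))), Pow(Add(3526, -913), -1)) = Mul(Add(4666, Add(4, 104)), Pow(2613, -1)) = Mul(Add(4666, 108), Rational(1, 2613)) = Mul(4774, Rational(1, 2613)) = Rational(4774, 2613)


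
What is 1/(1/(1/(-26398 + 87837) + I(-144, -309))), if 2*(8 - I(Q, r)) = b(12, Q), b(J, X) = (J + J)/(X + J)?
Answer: 5468082/675829 ≈ 8.0909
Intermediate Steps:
b(J, X) = 2*J/(J + X) (b(J, X) = (2*J)/(J + X) = 2*J/(J + X))
I(Q, r) = 8 - 12/(12 + Q)
1/(1/(1/(-26398 + 87837) + I(-144, -309))) = 1/(1/(1/(-26398 + 87837) + 4*(21 + 2*(-144))/(12 - 144))) = 1/(1/(1/61439 + 4*(21 - 288)/(-132))) = 1/(1/(1/61439 + 4*(-1/132)*(-267))) = 1/(1/(1/61439 + 89/11)) = 1/(1/(5468082/675829)) = 1/(675829/5468082) = 5468082/675829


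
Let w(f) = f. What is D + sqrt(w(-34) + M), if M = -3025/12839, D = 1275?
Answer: 1275 + 3*I*sqrt(627043921)/12839 ≈ 1275.0 + 5.8511*I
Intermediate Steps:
M = -3025/12839 (M = -3025*1/12839 = -3025/12839 ≈ -0.23561)
D + sqrt(w(-34) + M) = 1275 + sqrt(-34 - 3025/12839) = 1275 + sqrt(-439551/12839) = 1275 + 3*I*sqrt(627043921)/12839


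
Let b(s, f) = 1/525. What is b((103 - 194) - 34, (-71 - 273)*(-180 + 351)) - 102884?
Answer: -54014099/525 ≈ -1.0288e+5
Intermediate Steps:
b(s, f) = 1/525
b((103 - 194) - 34, (-71 - 273)*(-180 + 351)) - 102884 = 1/525 - 102884 = -54014099/525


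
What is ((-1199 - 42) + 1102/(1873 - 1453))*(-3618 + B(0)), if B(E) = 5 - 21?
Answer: 472527203/105 ≈ 4.5003e+6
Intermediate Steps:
B(E) = -16
((-1199 - 42) + 1102/(1873 - 1453))*(-3618 + B(0)) = ((-1199 - 42) + 1102/(1873 - 1453))*(-3618 - 16) = (-1241 + 1102/420)*(-3634) = (-1241 + 1102*(1/420))*(-3634) = (-1241 + 551/210)*(-3634) = -260059/210*(-3634) = 472527203/105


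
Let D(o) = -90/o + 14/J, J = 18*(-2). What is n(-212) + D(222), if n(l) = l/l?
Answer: 137/666 ≈ 0.20571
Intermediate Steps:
J = -36
D(o) = -7/18 - 90/o (D(o) = -90/o + 14/(-36) = -90/o + 14*(-1/36) = -90/o - 7/18 = -7/18 - 90/o)
n(l) = 1
n(-212) + D(222) = 1 + (-7/18 - 90/222) = 1 + (-7/18 - 90*1/222) = 1 + (-7/18 - 15/37) = 1 - 529/666 = 137/666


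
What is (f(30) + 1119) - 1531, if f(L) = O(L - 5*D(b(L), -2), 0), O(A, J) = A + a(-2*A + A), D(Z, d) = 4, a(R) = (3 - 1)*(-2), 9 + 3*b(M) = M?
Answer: -406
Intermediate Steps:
b(M) = -3 + M/3
a(R) = -4 (a(R) = 2*(-2) = -4)
O(A, J) = -4 + A (O(A, J) = A - 4 = -4 + A)
f(L) = -24 + L (f(L) = -4 + (L - 5*4) = -4 + (L - 20) = -4 + (-20 + L) = -24 + L)
(f(30) + 1119) - 1531 = ((-24 + 30) + 1119) - 1531 = (6 + 1119) - 1531 = 1125 - 1531 = -406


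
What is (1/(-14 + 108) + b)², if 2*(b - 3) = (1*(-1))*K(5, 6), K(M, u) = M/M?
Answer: 13924/2209 ≈ 6.3033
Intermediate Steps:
K(M, u) = 1
b = 5/2 (b = 3 + ((1*(-1))*1)/2 = 3 + (-1*1)/2 = 3 + (½)*(-1) = 3 - ½ = 5/2 ≈ 2.5000)
(1/(-14 + 108) + b)² = (1/(-14 + 108) + 5/2)² = (1/94 + 5/2)² = (118/47)² = 13924/2209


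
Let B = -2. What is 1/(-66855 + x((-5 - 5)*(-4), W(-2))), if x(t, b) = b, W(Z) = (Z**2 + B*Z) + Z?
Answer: -1/66849 ≈ -1.4959e-5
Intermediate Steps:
W(Z) = Z**2 - Z (W(Z) = (Z**2 - 2*Z) + Z = Z**2 - Z)
1/(-66855 + x((-5 - 5)*(-4), W(-2))) = 1/(-66855 - 2*(-1 - 2)) = 1/(-66855 - 2*(-3)) = 1/(-66855 + 6) = 1/(-66849) = -1/66849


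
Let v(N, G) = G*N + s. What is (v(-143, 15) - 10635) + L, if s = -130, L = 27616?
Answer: 14706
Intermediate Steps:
v(N, G) = -130 + G*N (v(N, G) = G*N - 130 = -130 + G*N)
(v(-143, 15) - 10635) + L = ((-130 + 15*(-143)) - 10635) + 27616 = ((-130 - 2145) - 10635) + 27616 = (-2275 - 10635) + 27616 = -12910 + 27616 = 14706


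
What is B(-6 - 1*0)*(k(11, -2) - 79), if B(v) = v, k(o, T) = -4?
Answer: 498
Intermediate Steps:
B(-6 - 1*0)*(k(11, -2) - 79) = (-6 - 1*0)*(-4 - 79) = (-6 + 0)*(-83) = -6*(-83) = 498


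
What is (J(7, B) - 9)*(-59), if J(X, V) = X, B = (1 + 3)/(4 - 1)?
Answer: 118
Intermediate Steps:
B = 4/3 ≈ 1.3333
(J(7, B) - 9)*(-59) = (7 - 9)*(-59) = -2*(-59) = 118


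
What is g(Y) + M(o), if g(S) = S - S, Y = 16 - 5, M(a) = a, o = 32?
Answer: 32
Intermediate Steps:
Y = 11
g(S) = 0
g(Y) + M(o) = 0 + 32 = 32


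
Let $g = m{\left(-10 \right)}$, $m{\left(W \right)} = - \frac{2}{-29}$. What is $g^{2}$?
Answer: $\frac{4}{841} \approx 0.0047562$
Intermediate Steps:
$m{\left(W \right)} = \frac{2}{29}$ ($m{\left(W \right)} = \left(-2\right) \left(- \frac{1}{29}\right) = \frac{2}{29}$)
$g = \frac{2}{29} \approx 0.068966$
$g^{2} = \left(\frac{2}{29}\right)^{2} = \frac{4}{841}$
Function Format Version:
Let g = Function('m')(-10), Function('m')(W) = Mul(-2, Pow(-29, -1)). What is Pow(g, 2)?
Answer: Rational(4, 841) ≈ 0.0047562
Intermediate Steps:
Function('m')(W) = Rational(2, 29) (Function('m')(W) = Mul(-2, Rational(-1, 29)) = Rational(2, 29))
g = Rational(2, 29) ≈ 0.068966
Pow(g, 2) = Pow(Rational(2, 29), 2) = Rational(4, 841)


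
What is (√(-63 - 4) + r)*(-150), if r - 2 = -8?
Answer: 900 - 150*I*√67 ≈ 900.0 - 1227.8*I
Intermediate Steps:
r = -6 (r = 2 - 8 = -6)
(√(-63 - 4) + r)*(-150) = (√(-63 - 4) - 6)*(-150) = (√(-67) - 6)*(-150) = (I*√67 - 6)*(-150) = (-6 + I*√67)*(-150) = 900 - 150*I*√67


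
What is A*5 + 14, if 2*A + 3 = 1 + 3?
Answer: 33/2 ≈ 16.500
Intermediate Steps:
A = ½ (A = -3/2 + (1 + 3)/2 = -3/2 + (½)*4 = -3/2 + 2 = ½ ≈ 0.50000)
A*5 + 14 = (½)*5 + 14 = 5/2 + 14 = 33/2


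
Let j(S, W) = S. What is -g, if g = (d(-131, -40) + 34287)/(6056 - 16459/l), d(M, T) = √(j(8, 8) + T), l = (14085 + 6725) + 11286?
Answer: -366825184/64785639 - 128384*I*√2/194356917 ≈ -5.6621 - 0.00093417*I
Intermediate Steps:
l = 32096 (l = 20810 + 11286 = 32096)
d(M, T) = √(8 + T)
g = 366825184/64785639 + 128384*I*√2/194356917 (g = (√(8 - 40) + 34287)/(6056 - 16459/32096) = (√(-32) + 34287)/(6056 - 16459*1/32096) = (4*I*√2 + 34287)/(6056 - 16459/32096) = (34287 + 4*I*√2)/(194356917/32096) = (34287 + 4*I*√2)*(32096/194356917) = 366825184/64785639 + 128384*I*√2/194356917 ≈ 5.6621 + 0.00093417*I)
-g = -(366825184/64785639 + 128384*I*√2/194356917) = -366825184/64785639 - 128384*I*√2/194356917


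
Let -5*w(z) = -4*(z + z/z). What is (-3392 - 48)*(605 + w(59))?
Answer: -2246320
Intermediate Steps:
w(z) = ⅘ + 4*z/5 (w(z) = -(-4)*(z + z/z)/5 = -(-4)*(z + 1)/5 = -(-4)*(1 + z)/5 = -(-4 - 4*z)/5 = ⅘ + 4*z/5)
(-3392 - 48)*(605 + w(59)) = (-3392 - 48)*(605 + (⅘ + (⅘)*59)) = -3440*(605 + (⅘ + 236/5)) = -3440*(605 + 48) = -3440*653 = -2246320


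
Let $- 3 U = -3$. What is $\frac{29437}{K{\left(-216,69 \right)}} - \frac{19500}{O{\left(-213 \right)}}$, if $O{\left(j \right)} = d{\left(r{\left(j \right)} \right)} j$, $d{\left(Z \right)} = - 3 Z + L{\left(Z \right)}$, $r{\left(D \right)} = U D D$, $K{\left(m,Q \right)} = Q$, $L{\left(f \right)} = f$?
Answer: $\frac{31607403571}{74087577} \approx 426.62$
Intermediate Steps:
$U = 1$ ($U = \left(- \frac{1}{3}\right) \left(-3\right) = 1$)
$r{\left(D \right)} = D^{2}$ ($r{\left(D \right)} = 1 D D = D D = D^{2}$)
$d{\left(Z \right)} = - 2 Z$ ($d{\left(Z \right)} = - 3 Z + Z = - 2 Z$)
$O{\left(j \right)} = - 2 j^{3}$ ($O{\left(j \right)} = - 2 j^{2} j = - 2 j^{3}$)
$\frac{29437}{K{\left(-216,69 \right)}} - \frac{19500}{O{\left(-213 \right)}} = \frac{29437}{69} - \frac{19500}{\left(-2\right) \left(-213\right)^{3}} = 29437 \cdot \frac{1}{69} - \frac{19500}{\left(-2\right) \left(-9663597\right)} = \frac{29437}{69} - \frac{19500}{19327194} = \frac{29437}{69} - \frac{3250}{3221199} = \frac{31607403571}{74087577}$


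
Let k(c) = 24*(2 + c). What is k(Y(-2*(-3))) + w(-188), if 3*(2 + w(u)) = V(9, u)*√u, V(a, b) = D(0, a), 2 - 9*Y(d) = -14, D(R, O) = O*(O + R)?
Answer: 266/3 + 54*I*√47 ≈ 88.667 + 370.21*I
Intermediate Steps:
Y(d) = 16/9 (Y(d) = 2/9 - ⅑*(-14) = 2/9 + 14/9 = 16/9)
V(a, b) = a² (V(a, b) = a*(a + 0) = a*a = a²)
w(u) = -2 + 27*√u (w(u) = -2 + (9²*√u)/3 = -2 + (81*√u)/3 = -2 + 27*√u)
k(c) = 48 + 24*c
k(Y(-2*(-3))) + w(-188) = (48 + 24*(16/9)) + (-2 + 27*√(-188)) = (48 + 128/3) + (-2 + 27*(2*I*√47)) = 272/3 + (-2 + 54*I*√47) = 266/3 + 54*I*√47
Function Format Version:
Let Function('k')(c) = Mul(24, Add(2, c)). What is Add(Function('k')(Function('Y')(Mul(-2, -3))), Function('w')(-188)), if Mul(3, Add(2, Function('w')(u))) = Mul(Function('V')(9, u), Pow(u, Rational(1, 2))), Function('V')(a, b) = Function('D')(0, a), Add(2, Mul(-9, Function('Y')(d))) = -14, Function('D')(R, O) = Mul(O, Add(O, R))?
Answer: Add(Rational(266, 3), Mul(54, I, Pow(47, Rational(1, 2)))) ≈ Add(88.667, Mul(370.21, I))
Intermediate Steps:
Function('Y')(d) = Rational(16, 9) (Function('Y')(d) = Add(Rational(2, 9), Mul(Rational(-1, 9), -14)) = Add(Rational(2, 9), Rational(14, 9)) = Rational(16, 9))
Function('V')(a, b) = Pow(a, 2) (Function('V')(a, b) = Mul(a, Add(a, 0)) = Mul(a, a) = Pow(a, 2))
Function('w')(u) = Add(-2, Mul(27, Pow(u, Rational(1, 2)))) (Function('w')(u) = Add(-2, Mul(Rational(1, 3), Mul(Pow(9, 2), Pow(u, Rational(1, 2))))) = Add(-2, Mul(Rational(1, 3), Mul(81, Pow(u, Rational(1, 2))))) = Add(-2, Mul(27, Pow(u, Rational(1, 2)))))
Function('k')(c) = Add(48, Mul(24, c))
Add(Function('k')(Function('Y')(Mul(-2, -3))), Function('w')(-188)) = Add(Add(48, Mul(24, Rational(16, 9))), Add(-2, Mul(27, Pow(-188, Rational(1, 2))))) = Add(Add(48, Rational(128, 3)), Add(-2, Mul(27, Mul(2, I, Pow(47, Rational(1, 2)))))) = Add(Rational(272, 3), Add(-2, Mul(54, I, Pow(47, Rational(1, 2))))) = Add(Rational(266, 3), Mul(54, I, Pow(47, Rational(1, 2))))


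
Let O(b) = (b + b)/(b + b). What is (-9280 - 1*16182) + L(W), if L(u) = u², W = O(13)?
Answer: -25461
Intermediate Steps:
O(b) = 1 (O(b) = (2*b)/((2*b)) = (2*b)*(1/(2*b)) = 1)
W = 1
(-9280 - 1*16182) + L(W) = (-9280 - 1*16182) + 1² = (-9280 - 16182) + 1 = -25462 + 1 = -25461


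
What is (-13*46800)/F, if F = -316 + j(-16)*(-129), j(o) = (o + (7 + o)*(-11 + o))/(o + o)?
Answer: -19468800/19171 ≈ -1015.5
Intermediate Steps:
j(o) = (o + (-11 + o)*(7 + o))/(2*o) (j(o) = (o + (-11 + o)*(7 + o))/((2*o)) = (o + (-11 + o)*(7 + o))*(1/(2*o)) = (o + (-11 + o)*(7 + o))/(2*o))
F = 19171/32 (F = -316 + ((1/2)*(-77 - 16*(-3 - 16))/(-16))*(-129) = -316 + ((1/2)*(-1/16)*(-77 - 16*(-19)))*(-129) = -316 + ((1/2)*(-1/16)*(-77 + 304))*(-129) = -316 + ((1/2)*(-1/16)*227)*(-129) = -316 - 227/32*(-129) = -316 + 29283/32 = 19171/32 ≈ 599.09)
(-13*46800)/F = (-13*46800)/(19171/32) = -608400*32/19171 = -19468800/19171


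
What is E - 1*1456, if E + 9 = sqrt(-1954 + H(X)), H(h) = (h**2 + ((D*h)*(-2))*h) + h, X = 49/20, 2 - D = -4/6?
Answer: -1465 + I*sqrt(7119219)/60 ≈ -1465.0 + 44.47*I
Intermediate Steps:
D = 8/3 (D = 2 - (-4)/6 = 2 - 1*(-2/3) = 2 + 2/3 = 8/3 ≈ 2.6667)
X = 49/20 (X = 49*(1/20) = 49/20 ≈ 2.4500)
H(h) = h - 13*h**2/3 (H(h) = (h**2 + ((8*h/3)*(-2))*h) + h = (h**2 + (-16*h/3)*h) + h = (h**2 - 16*h**2/3) + h = -13*h**2/3 + h = h - 13*h**2/3)
E = -9 + I*sqrt(7119219)/60 (E = -9 + sqrt(-1954 + (1/3)*(49/20)*(3 - 13*49/20)) = -9 + sqrt(-1954 + (1/3)*(49/20)*(3 - 637/20)) = -9 + sqrt(-1954 + (1/3)*(49/20)*(-577/20)) = -9 + sqrt(-1954 - 28273/1200) = -9 + sqrt(-2373073/1200) = -9 + I*sqrt(7119219)/60 ≈ -9.0 + 44.47*I)
E - 1*1456 = (-9 + I*sqrt(7119219)/60) - 1*1456 = (-9 + I*sqrt(7119219)/60) - 1456 = -1465 + I*sqrt(7119219)/60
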